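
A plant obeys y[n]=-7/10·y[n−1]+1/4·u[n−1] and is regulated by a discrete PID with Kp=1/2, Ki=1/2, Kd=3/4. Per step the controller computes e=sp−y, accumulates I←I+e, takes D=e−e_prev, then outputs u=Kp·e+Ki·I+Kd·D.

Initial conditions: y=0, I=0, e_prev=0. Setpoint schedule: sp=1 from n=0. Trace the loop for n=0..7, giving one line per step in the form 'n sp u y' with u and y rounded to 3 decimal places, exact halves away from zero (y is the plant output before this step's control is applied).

0 1 1.750 0.000
1 1 0.734 0.438
2 1 2.324 -0.123
3 1 1.084 0.667
4 1 3.352 -0.196
5 1 1.254 0.975
6 1 4.497 -0.369
7 1 1.107 1.383

(exact arithmetic carried between steps; '≈' marks a value shown rounded to 6 d.p. or computed from one; I and e_prev carry over from the previous line; the table rounds u and y to 3 d.p., halves away from zero)
n=0: y=0, sp=1, e=sp−y=1; I=1, D=e−e_prev=1; u=1/2·1+1/2·1+3/4·1=1.75; next y=-7/10·0+1/4·1.75=0.4375
n=1: y=0.4375, sp=1, e=sp−y=0.5625; I=1.5625, D=e−e_prev=-0.4375; u=1/2·0.5625+1/2·1.5625+3/4·(-0.4375)=0.734375; next y=-7/10·0.4375+1/4·0.734375≈-0.122656
n=2: y≈-0.122656, sp=1, e=sp−y≈1.122656; I≈2.685156, D=e−e_prev≈0.560156; u=1/2·1.122656+1/2·2.685156+3/4·0.560156≈2.324023; next y=-7/10·(-0.122656)+1/4·2.324023≈0.666865
n=3: y≈0.666865, sp=1, e=sp−y≈0.333135; I≈3.018291, D=e−e_prev≈-0.789521; u=1/2·0.333135+1/2·3.018291+3/4·(-0.789521)≈1.083572; next y=-7/10·0.666865+1/4·1.083572≈-0.195913
n=4: y≈-0.195913, sp=1, e=sp−y≈1.195913; I≈4.214204, D=e−e_prev≈0.862778; u=1/2·1.195913+1/2·4.214204+3/4·0.862778≈3.352142; next y=-7/10·(-0.195913)+1/4·3.352142≈0.975174
n=5: y≈0.975174, sp=1, e=sp−y≈0.024826; I≈4.239029, D=e−e_prev≈-1.171087; u=1/2·0.024826+1/2·4.239029+3/4·(-1.171087)≈1.253612; next y=-7/10·0.975174+1/4·1.253612≈-0.369219
n=6: y≈-0.369219, sp=1, e=sp−y≈1.369219; I≈5.608248, D=e−e_prev≈1.344393; u=1/2·1.369219+1/2·5.608248+3/4·1.344393≈4.497029; next y=-7/10·(-0.369219)+1/4·4.497029≈1.382710
n=7: y≈1.382710, sp=1, e=sp−y≈-0.382710; I≈5.225538, D=e−e_prev≈-1.751929; u=1/2·(-0.382710)+1/2·5.225538+3/4·(-1.751929)≈1.107467; next y=-7/10·1.382710+1/4·1.107467≈-0.691031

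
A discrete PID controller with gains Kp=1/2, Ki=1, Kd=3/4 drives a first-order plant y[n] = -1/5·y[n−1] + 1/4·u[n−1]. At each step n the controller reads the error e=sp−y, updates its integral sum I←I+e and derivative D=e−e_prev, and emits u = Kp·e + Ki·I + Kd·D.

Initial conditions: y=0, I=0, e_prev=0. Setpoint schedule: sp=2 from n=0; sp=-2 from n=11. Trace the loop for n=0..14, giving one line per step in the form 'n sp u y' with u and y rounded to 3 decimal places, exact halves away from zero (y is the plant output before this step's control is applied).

(exact arithmetic carried between steps; '≈' marks a value shown rounded to 6 d.p. or computed from one; I and e_prev carry over from the previous line; the table rounds u and y to 3 d.p., halves away from zero)
n=0: y=0, sp=2, e=sp−y=2; I=2, D=e−e_prev=2; u=1/2·2+1·2+3/4·2=4.5; next y=-1/5·0+1/4·4.5=1.125
n=1: y=1.125, sp=2, e=sp−y=0.875; I=2.875, D=e−e_prev=-1.125; u=1/2·0.875+1·2.875+3/4·(-1.125)=2.46875; next y=-1/5·1.125+1/4·2.46875≈0.392188
n=2: y≈0.392188, sp=2, e=sp−y≈1.607813; I≈4.482813, D=e−e_prev≈0.732813; u=1/2·1.607813+1·4.482813+3/4·0.732813≈5.836328; next y=-1/5·0.392188+1/4·5.836328≈1.380645
n=3: y≈1.380645, sp=2, e=sp−y≈0.619355; I≈5.102168, D=e−e_prev≈-0.988457; u=1/2·0.619355+1·5.102168+3/4·(-0.988457)≈4.670503; next y=-1/5·1.380645+1/4·4.670503≈0.891497
n=4: y≈0.891497, sp=2, e=sp−y≈1.108503; I≈6.210671, D=e−e_prev≈0.489148; u=1/2·1.108503+1·6.210671+3/4·0.489148≈7.131784; next y=-1/5·0.891497+1/4·7.131784≈1.604647
n=5: y≈1.604647, sp=2, e=sp−y≈0.395353; I≈6.606025, D=e−e_prev≈-0.713150; u=1/2·0.395353+1·6.606025+3/4·(-0.713150)≈6.268839; next y=-1/5·1.604647+1/4·6.268839≈1.246280
n=6: y≈1.246280, sp=2, e=sp−y≈0.753720; I≈7.359744, D=e−e_prev≈0.358366; u=1/2·0.753720+1·7.359744+3/4·0.358366≈8.005378; next y=-1/5·1.246280+1/4·8.005378≈1.752089
n=7: y≈1.752089, sp=2, e=sp−y≈0.247911; I≈7.607656, D=e−e_prev≈-0.505808; u=1/2·0.247911+1·7.607656+3/4·(-0.505808)≈7.352255; next y=-1/5·1.752089+1/4·7.352255≈1.487646
n=8: y≈1.487646, sp=2, e=sp−y≈0.512354; I≈8.120010, D=e−e_prev≈0.264442; u=1/2·0.512354+1·8.120010+3/4·0.264442≈8.574518; next y=-1/5·1.487646+1/4·8.574518≈1.846100
n=9: y≈1.846100, sp=2, e=sp−y≈0.153900; I≈8.273909, D=e−e_prev≈-0.358454; u=1/2·0.153900+1·8.273909+3/4·(-0.358454)≈8.082018; next y=-1/5·1.846100+1/4·8.082018≈1.651285
n=10: y≈1.651285, sp=2, e=sp−y≈0.348715; I≈8.622625, D=e−e_prev≈0.194816; u=1/2·0.348715+1·8.622625+3/4·0.194816≈8.943094; next y=-1/5·1.651285+1/4·8.943094≈1.905517
n=11: y≈1.905517, sp=-2, e=sp−y≈-3.905517; I≈4.717108, D=e−e_prev≈-4.254232; u=1/2·(-3.905517)+1·4.717108+3/4·(-4.254232)≈-0.426324; next y=-1/5·1.905517+1/4·(-0.426324)≈-0.487684
n=12: y≈-0.487684, sp=-2, e=sp−y≈-1.512316; I≈3.204792, D=e−e_prev≈2.393201; u=1/2·(-1.512316)+1·3.204792+3/4·2.393201≈4.243535; next y=-1/5·(-0.487684)+1/4·4.243535≈1.158421
n=13: y≈1.158421, sp=-2, e=sp−y≈-3.158421; I≈0.046372, D=e−e_prev≈-1.646105; u=1/2·(-3.158421)+1·0.046372+3/4·(-1.646105)≈-2.767418; next y=-1/5·1.158421+1/4·(-2.767418)≈-0.923539
n=14: y≈-0.923539, sp=-2, e=sp−y≈-1.076461; I≈-1.030090, D=e−e_prev≈2.081959; u=1/2·(-1.076461)+1·(-1.030090)+3/4·2.081959≈-0.006851; next y=-1/5·(-0.923539)+1/4·(-0.006851)≈0.182995

0 2 4.500 0.000
1 2 2.469 1.125
2 2 5.836 0.392
3 2 4.671 1.381
4 2 7.132 0.891
5 2 6.269 1.605
6 2 8.005 1.246
7 2 7.352 1.752
8 2 8.575 1.488
9 2 8.082 1.846
10 2 8.943 1.651
11 -2 -0.426 1.906
12 -2 4.244 -0.488
13 -2 -2.767 1.158
14 -2 -0.007 -0.924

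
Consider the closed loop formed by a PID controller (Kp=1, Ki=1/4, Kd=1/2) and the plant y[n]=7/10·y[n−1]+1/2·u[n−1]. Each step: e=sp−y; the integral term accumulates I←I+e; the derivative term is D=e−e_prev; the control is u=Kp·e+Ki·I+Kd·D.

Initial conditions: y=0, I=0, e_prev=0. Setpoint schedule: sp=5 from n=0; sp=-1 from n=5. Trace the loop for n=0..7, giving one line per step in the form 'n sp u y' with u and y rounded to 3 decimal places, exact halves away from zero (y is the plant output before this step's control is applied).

(exact arithmetic carried between steps; '≈' marks a value shown rounded to 6 d.p. or computed from one; I and e_prev carry over from the previous line; the table rounds u and y to 3 d.p., halves away from zero)
n=0: y=0, sp=5, e=sp−y=5; I=5, D=e−e_prev=5; u=1·5+1/4·5+1/2·5=8.75; next y=7/10·0+1/2·8.75=4.375
n=1: y=4.375, sp=5, e=sp−y=0.625; I=5.625, D=e−e_prev=-4.375; u=1·0.625+1/4·5.625+1/2·(-4.375)=-0.15625; next y=7/10·4.375+1/2·(-0.15625)=2.984375
n=2: y=2.984375, sp=5, e=sp−y=2.015625; I=7.640625, D=e−e_prev=1.390625; u=1·2.015625+1/4·7.640625+1/2·1.390625≈4.621094; next y=7/10·2.984375+1/2·4.621094≈4.399609
n=3: y≈4.399609, sp=5, e=sp−y≈0.600391; I≈8.241016, D=e−e_prev≈-1.415234; u=1·0.600391+1/4·8.241016+1/2·(-1.415234)≈1.953027; next y=7/10·4.399609+1/2·1.953027≈4.056240
n=4: y≈4.056240, sp=5, e=sp−y≈0.943760; I≈9.184775, D=e−e_prev≈0.343369; u=1·0.943760+1/4·9.184775+1/2·0.343369≈3.411638; next y=7/10·4.056240+1/2·3.411638≈4.545187
n=5: y≈4.545187, sp=-1, e=sp−y≈-5.545187; I≈3.639588, D=e−e_prev≈-6.488947; u=1·(-5.545187)+1/4·3.639588+1/2·(-6.488947)≈-7.879764; next y=7/10·4.545187+1/2·(-7.879764)≈-0.758251
n=6: y≈-0.758251, sp=-1, e=sp−y≈-0.241749; I≈3.397839, D=e−e_prev≈5.303438; u=1·(-0.241749)+1/4·3.397839+1/2·5.303438≈3.259430; next y=7/10·(-0.758251)+1/2·3.259430≈1.098939
n=7: y≈1.098939, sp=-1, e=sp−y≈-2.098939; I≈1.298900, D=e−e_prev≈-1.857190; u=1·(-2.098939)+1/4·1.298900+1/2·(-1.857190)≈-2.702809; next y=7/10·1.098939+1/2·(-2.702809)≈-0.582147

0 5 8.750 0.000
1 5 -0.156 4.375
2 5 4.621 2.984
3 5 1.953 4.400
4 5 3.412 4.056
5 -1 -7.880 4.545
6 -1 3.259 -0.758
7 -1 -2.703 1.099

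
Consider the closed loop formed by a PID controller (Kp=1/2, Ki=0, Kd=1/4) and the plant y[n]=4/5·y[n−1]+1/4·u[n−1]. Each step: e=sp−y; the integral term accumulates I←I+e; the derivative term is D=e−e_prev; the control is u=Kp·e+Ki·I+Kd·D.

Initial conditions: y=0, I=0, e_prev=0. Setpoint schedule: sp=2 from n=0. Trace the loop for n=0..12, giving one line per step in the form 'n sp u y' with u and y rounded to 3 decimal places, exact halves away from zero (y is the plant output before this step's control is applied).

0 2 1.500 0.000
1 2 0.719 0.375
2 2 0.734 0.480
3 2 0.694 0.567
4 2 0.671 0.627
5 2 0.655 0.670
6 2 0.643 0.699
7 2 0.635 0.720
8 2 0.629 0.735
9 2 0.625 0.745
10 2 0.622 0.752
11 2 0.620 0.757
12 2 0.619 0.761

(exact arithmetic carried between steps; '≈' marks a value shown rounded to 6 d.p. or computed from one; I and e_prev carry over from the previous line; the table rounds u and y to 3 d.p., halves away from zero)
n=0: y=0, sp=2, e=sp−y=2; I=2, D=e−e_prev=2; u=1/2·2+0·2+1/4·2=1.5; next y=4/5·0+1/4·1.5=0.375
n=1: y=0.375, sp=2, e=sp−y=1.625; I=3.625, D=e−e_prev=-0.375; u=1/2·1.625+0·3.625+1/4·(-0.375)=0.71875; next y=4/5·0.375+1/4·0.71875≈0.479688
n=2: y≈0.479688, sp=2, e=sp−y≈1.520313; I≈5.145313, D=e−e_prev≈-0.104688; u=1/2·1.520313+0·5.145313+1/4·(-0.104688)≈0.733984; next y=4/5·0.479688+1/4·0.733984≈0.567246
n=3: y≈0.567246, sp=2, e=sp−y≈1.432754; I≈6.578066, D=e−e_prev≈-0.087559; u=1/2·1.432754+0·6.578066+1/4·(-0.087559)≈0.694487; next y=4/5·0.567246+1/4·0.694487≈0.627419
n=4: y≈0.627419, sp=2, e=sp−y≈1.372581; I≈7.950648, D=e−e_prev≈-0.060173; u=1/2·1.372581+0·7.950648+1/4·(-0.060173)≈0.671247; next y=4/5·0.627419+1/4·0.671247≈0.669747
n=5: y≈0.669747, sp=2, e=sp−y≈1.330253; I≈9.280901, D=e−e_prev≈-0.042328; u=1/2·1.330253+0·9.280901+1/4·(-0.042328)≈0.654545; next y=4/5·0.669747+1/4·0.654545≈0.699434
n=6: y≈0.699434, sp=2, e=sp−y≈1.300566; I≈10.581467, D=e−e_prev≈-0.029687; u=1/2·1.300566+0·10.581467+1/4·(-0.029687)≈0.642862; next y=4/5·0.699434+1/4·0.642862≈0.720262
n=7: y≈0.720262, sp=2, e=sp−y≈1.279738; I≈11.861205, D=e−e_prev≈-0.020829; u=1/2·1.279738+0·11.861205+1/4·(-0.020829)≈0.634662; next y=4/5·0.720262+1/4·0.634662≈0.734875
n=8: y≈0.734875, sp=2, e=sp−y≈1.265125; I≈13.126330, D=e−e_prev≈-0.014613; u=1/2·1.265125+0·13.126330+1/4·(-0.014613)≈0.628909; next y=4/5·0.734875+1/4·0.628909≈0.745127
n=9: y≈0.745127, sp=2, e=sp−y≈1.254873; I≈14.381202, D=e−e_prev≈-0.010252; u=1/2·1.254873+0·14.381202+1/4·(-0.010252)≈0.624873; next y=4/5·0.745127+1/4·0.624873≈0.752320
n=10: y≈0.752320, sp=2, e=sp−y≈1.247680; I≈15.628882, D=e−e_prev≈-0.007193; u=1/2·1.247680+0·15.628882+1/4·(-0.007193)≈0.622042; next y=4/5·0.752320+1/4·0.622042≈0.757367
n=11: y≈0.757367, sp=2, e=sp−y≈1.242633; I≈16.871515, D=e−e_prev≈-0.005046; u=1/2·1.242633+0·16.871515+1/4·(-0.005046)≈0.620055; next y=4/5·0.757367+1/4·0.620055≈0.760907
n=12: y≈0.760907, sp=2, e=sp−y≈1.239093; I≈18.110608, D=e−e_prev≈-0.003540; u=1/2·1.239093+0·18.110608+1/4·(-0.003540)≈0.618661; next y=4/5·0.760907+1/4·0.618661≈0.763391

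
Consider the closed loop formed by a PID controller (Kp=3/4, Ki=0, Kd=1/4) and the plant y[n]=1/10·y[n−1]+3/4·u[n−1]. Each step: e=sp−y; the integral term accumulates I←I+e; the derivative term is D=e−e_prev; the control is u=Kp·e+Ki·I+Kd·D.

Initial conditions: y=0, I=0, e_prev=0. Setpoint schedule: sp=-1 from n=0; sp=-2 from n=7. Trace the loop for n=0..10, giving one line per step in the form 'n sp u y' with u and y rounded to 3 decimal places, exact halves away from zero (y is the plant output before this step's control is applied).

0 -1 -1.000 0.000
1 -1 0.000 -0.750
2 -1 -0.863 -0.075
3 -1 -0.114 -0.654
4 -1 -0.762 -0.151
5 -1 -0.201 -0.587
6 -1 -0.687 -0.209
7 -2 -1.266 -0.536
8 -2 -0.631 -1.003
9 -2 -1.177 -0.574
10 -2 -0.703 -0.940

(exact arithmetic carried between steps; '≈' marks a value shown rounded to 6 d.p. or computed from one; I and e_prev carry over from the previous line; the table rounds u and y to 3 d.p., halves away from zero)
n=0: y=0, sp=-1, e=sp−y=-1; I=-1, D=e−e_prev=-1; u=3/4·(-1)+0·(-1)+1/4·(-1)=-1; next y=1/10·0+3/4·(-1)=-0.75
n=1: y=-0.75, sp=-1, e=sp−y=-0.25; I=-1.25, D=e−e_prev=0.75; u=3/4·(-0.25)+0·(-1.25)+1/4·0.75=0; next y=1/10·(-0.75)+3/4·0=-0.075
n=2: y=-0.075, sp=-1, e=sp−y=-0.925; I=-2.175, D=e−e_prev=-0.675; u=3/4·(-0.925)+0·(-2.175)+1/4·(-0.675)=-0.8625; next y=1/10·(-0.075)+3/4·(-0.8625)=-0.654375
n=3: y=-0.654375, sp=-1, e=sp−y=-0.345625; I=-2.520625, D=e−e_prev=0.579375; u=3/4·(-0.345625)+0·(-2.520625)+1/4·0.579375=-0.114375; next y=1/10·(-0.654375)+3/4·(-0.114375)≈-0.151219
n=4: y≈-0.151219, sp=-1, e=sp−y≈-0.848781; I≈-3.369406, D=e−e_prev≈-0.503156; u=3/4·(-0.848781)+0·(-3.369406)+1/4·(-0.503156)≈-0.762375; next y=1/10·(-0.151219)+3/4·(-0.762375)≈-0.586903
n=5: y≈-0.586903, sp=-1, e=sp−y≈-0.413097; I≈-3.782503, D=e−e_prev≈0.435684; u=3/4·(-0.413097)+0·(-3.782503)+1/4·0.435684≈-0.200902; next y=1/10·(-0.586903)+3/4·(-0.200902)≈-0.209366
n=6: y≈-0.209366, sp=-1, e=sp−y≈-0.790634; I≈-4.573137, D=e−e_prev≈-0.377537; u=3/4·(-0.790634)+0·(-4.573137)+1/4·(-0.377537)≈-0.687359; next y=1/10·(-0.209366)+3/4·(-0.687359)≈-0.536456
n=7: y≈-0.536456, sp=-2, e=sp−y≈-1.463544; I≈-6.036681, D=e−e_prev≈-0.672910; u=3/4·(-1.463544)+0·(-6.036681)+1/4·(-0.672910)≈-1.265886; next y=1/10·(-0.536456)+3/4·(-1.265886)≈-1.003060
n=8: y≈-1.003060, sp=-2, e=sp−y≈-0.996940; I≈-7.033621, D=e−e_prev≈0.466604; u=3/4·(-0.996940)+0·(-7.033621)+1/4·0.466604≈-0.631054; next y=1/10·(-1.003060)+3/4·(-0.631054)≈-0.573597
n=9: y≈-0.573597, sp=-2, e=sp−y≈-1.426403; I≈-8.460024, D=e−e_prev≈-0.429463; u=3/4·(-1.426403)+0·(-8.460024)+1/4·(-0.429463)≈-1.177168; next y=1/10·(-0.573597)+3/4·(-1.177168)≈-0.940236
n=10: y≈-0.940236, sp=-2, e=sp−y≈-1.059764; I≈-9.519788, D=e−e_prev≈0.366639; u=3/4·(-1.059764)+0·(-9.519788)+1/4·0.366639≈-0.703163; next y=1/10·(-0.940236)+3/4·(-0.703163)≈-0.621396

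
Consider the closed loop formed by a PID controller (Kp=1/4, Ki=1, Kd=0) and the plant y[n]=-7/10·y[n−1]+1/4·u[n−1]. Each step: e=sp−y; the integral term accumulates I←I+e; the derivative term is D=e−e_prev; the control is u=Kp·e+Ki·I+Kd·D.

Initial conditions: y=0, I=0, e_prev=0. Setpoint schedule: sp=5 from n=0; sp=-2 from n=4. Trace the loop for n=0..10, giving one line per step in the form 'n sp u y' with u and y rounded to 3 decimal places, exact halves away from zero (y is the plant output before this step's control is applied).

0 5 6.250 0.000
1 5 9.297 1.563
2 5 13.149 1.230
3 5 15.424 2.426
4 -2 9.584 2.158
5 -2 7.016 0.885
6 -2 3.820 1.134
7 -2 1.902 0.161
8 -2 -0.511 0.363
9 -2 -1.943 -0.382
10 -2 -3.765 -0.219

(exact arithmetic carried between steps; '≈' marks a value shown rounded to 6 d.p. or computed from one; I and e_prev carry over from the previous line; the table rounds u and y to 3 d.p., halves away from zero)
n=0: y=0, sp=5, e=sp−y=5; I=5, D=e−e_prev=5; u=1/4·5+1·5+0·5=6.25; next y=-7/10·0+1/4·6.25=1.5625
n=1: y=1.5625, sp=5, e=sp−y=3.4375; I=8.4375, D=e−e_prev=-1.5625; u=1/4·3.4375+1·8.4375+0·(-1.5625)=9.296875; next y=-7/10·1.5625+1/4·9.296875≈1.230469
n=2: y≈1.230469, sp=5, e=sp−y≈3.769531; I≈12.207031, D=e−e_prev≈0.332031; u=1/4·3.769531+1·12.207031+0·0.332031≈13.149414; next y=-7/10·1.230469+1/4·13.149414≈2.426025
n=3: y≈2.426025, sp=5, e=sp−y≈2.573975; I≈14.781006, D=e−e_prev≈-1.195557; u=1/4·2.573975+1·14.781006+0·(-1.195557)≈15.424500; next y=-7/10·2.426025+1/4·15.424500≈2.157907
n=4: y≈2.157907, sp=-2, e=sp−y≈-4.157907; I≈10.623099, D=e−e_prev≈-6.731882; u=1/4·(-4.157907)+1·10.623099+0·(-6.731882)≈9.583622; next y=-7/10·2.157907+1/4·9.583622≈0.885371
n=5: y≈0.885371, sp=-2, e=sp−y≈-2.885371; I≈7.737728, D=e−e_prev≈1.272537; u=1/4·(-2.885371)+1·7.737728+0·1.272537≈7.016386; next y=-7/10·0.885371+1/4·7.016386≈1.134337
n=6: y≈1.134337, sp=-2, e=sp−y≈-3.134337; I≈4.603391, D=e−e_prev≈-0.248967; u=1/4·(-3.134337)+1·4.603391+0·(-0.248967)≈3.819807; next y=-7/10·1.134337+1/4·3.819807≈0.160916
n=7: y≈0.160916, sp=-2, e=sp−y≈-2.160916; I≈2.442475, D=e−e_prev≈0.973421; u=1/4·(-2.160916)+1·2.442475+0·0.973421≈1.902246; next y=-7/10·0.160916+1/4·1.902246≈0.362921
n=8: y≈0.362921, sp=-2, e=sp−y≈-2.362921; I≈0.079555, D=e−e_prev≈-0.202005; u=1/4·(-2.362921)+1·0.079555+0·(-0.202005)≈-0.511175; next y=-7/10·0.362921+1/4·(-0.511175)≈-0.381838
n=9: y≈-0.381838, sp=-2, e=sp−y≈-1.618162; I≈-1.538607, D=e−e_prev≈0.744759; u=1/4·(-1.618162)+1·(-1.538607)+0·0.744759≈-1.943147; next y=-7/10·(-0.381838)+1/4·(-1.943147)≈-0.218500
n=10: y≈-0.218500, sp=-2, e=sp−y≈-1.781500; I≈-3.320107, D=e−e_prev≈-0.163338; u=1/4·(-1.781500)+1·(-3.320107)+0·(-0.163338)≈-3.765482; next y=-7/10·(-0.218500)+1/4·(-3.765482)≈-0.788420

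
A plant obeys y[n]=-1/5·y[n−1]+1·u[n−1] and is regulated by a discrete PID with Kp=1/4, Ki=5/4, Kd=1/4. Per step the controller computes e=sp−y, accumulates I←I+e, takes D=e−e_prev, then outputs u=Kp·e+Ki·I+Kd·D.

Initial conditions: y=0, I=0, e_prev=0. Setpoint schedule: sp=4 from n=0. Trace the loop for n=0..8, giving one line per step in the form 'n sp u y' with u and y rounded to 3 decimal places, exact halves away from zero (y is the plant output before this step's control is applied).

0 4 7.000 0.000
1 4 -1.250 7.000
2 4 13.638 -2.650
3 4 -9.893 14.168
4 4 28.667 -12.727
5 4 -34.041 31.212
6 4 68.046 -40.283
7 4 -98.149 76.102
8 4 172.395 -113.369

(exact arithmetic carried between steps; '≈' marks a value shown rounded to 6 d.p. or computed from one; I and e_prev carry over from the previous line; the table rounds u and y to 3 d.p., halves away from zero)
n=0: y=0, sp=4, e=sp−y=4; I=4, D=e−e_prev=4; u=1/4·4+5/4·4+1/4·4=7; next y=-1/5·0+1·7=7
n=1: y=7, sp=4, e=sp−y=-3; I=1, D=e−e_prev=-7; u=1/4·(-3)+5/4·1+1/4·(-7)=-1.25; next y=-1/5·7+1·(-1.25)=-2.65
n=2: y=-2.65, sp=4, e=sp−y=6.65; I=7.65, D=e−e_prev=9.65; u=1/4·6.65+5/4·7.65+1/4·9.65=13.6375; next y=-1/5·(-2.65)+1·13.6375=14.1675
n=3: y=14.1675, sp=4, e=sp−y=-10.1675; I=-2.5175, D=e−e_prev=-16.8175; u=1/4·(-10.1675)+5/4·(-2.5175)+1/4·(-16.8175)=-9.893125; next y=-1/5·14.1675+1·(-9.893125)=-12.726625
n=4: y=-12.726625, sp=4, e=sp−y=16.726625; I=14.209125, D=e−e_prev=26.894125; u=1/4·16.726625+5/4·14.209125+1/4·26.894125≈28.666594; next y=-1/5·(-12.726625)+1·28.666594≈31.211919
n=5: y≈31.211919, sp=4, e=sp−y≈-27.211919; I≈-13.002794, D=e−e_prev≈-43.938544; u=1/4·(-27.211919)+5/4·(-13.002794)+1/4·(-43.938544)≈-34.041108; next y=-1/5·31.211919+1·(-34.041108)≈-40.283492
n=6: y≈-40.283492, sp=4, e=sp−y≈44.283492; I≈31.280698, D=e−e_prev≈71.495410; u=1/4·44.283492+5/4·31.280698+1/4·71.495410≈68.045598; next y=-1/5·(-40.283492)+1·68.045598≈76.102296
n=7: y≈76.102296, sp=4, e=sp−y≈-72.102296; I≈-40.821598, D=e−e_prev≈-116.385788; u=1/4·(-72.102296)+5/4·(-40.821598)+1/4·(-116.385788)≈-98.149019; next y=-1/5·76.102296+1·(-98.149019)≈-113.369478
n=8: y≈-113.369478, sp=4, e=sp−y≈117.369478; I≈76.547880, D=e−e_prev≈189.471774; u=1/4·117.369478+5/4·76.547880+1/4·189.471774≈172.395163; next y=-1/5·(-113.369478)+1·172.395163≈195.069058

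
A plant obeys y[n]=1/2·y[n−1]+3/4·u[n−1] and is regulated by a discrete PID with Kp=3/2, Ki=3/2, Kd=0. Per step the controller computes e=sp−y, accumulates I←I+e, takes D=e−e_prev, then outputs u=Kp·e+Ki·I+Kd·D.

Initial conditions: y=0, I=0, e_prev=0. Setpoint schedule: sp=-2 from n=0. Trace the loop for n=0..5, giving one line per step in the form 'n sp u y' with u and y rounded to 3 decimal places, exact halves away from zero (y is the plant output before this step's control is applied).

0 -2 -6.000 0.000
1 -2 4.500 -4.500
2 -2 -8.625 1.125
3 -2 7.781 -5.906
4 -2 -12.727 2.883
5 -2 12.908 -8.104

(exact arithmetic carried between steps; '≈' marks a value shown rounded to 6 d.p. or computed from one; I and e_prev carry over from the previous line; the table rounds u and y to 3 d.p., halves away from zero)
n=0: y=0, sp=-2, e=sp−y=-2; I=-2, D=e−e_prev=-2; u=3/2·(-2)+3/2·(-2)+0·(-2)=-6; next y=1/2·0+3/4·(-6)=-4.5
n=1: y=-4.5, sp=-2, e=sp−y=2.5; I=0.5, D=e−e_prev=4.5; u=3/2·2.5+3/2·0.5+0·4.5=4.5; next y=1/2·(-4.5)+3/4·4.5=1.125
n=2: y=1.125, sp=-2, e=sp−y=-3.125; I=-2.625, D=e−e_prev=-5.625; u=3/2·(-3.125)+3/2·(-2.625)+0·(-5.625)=-8.625; next y=1/2·1.125+3/4·(-8.625)=-5.90625
n=3: y=-5.90625, sp=-2, e=sp−y=3.90625; I=1.28125, D=e−e_prev=7.03125; u=3/2·3.90625+3/2·1.28125+0·7.03125=7.78125; next y=1/2·(-5.90625)+3/4·7.78125≈2.882813
n=4: y≈2.882813, sp=-2, e=sp−y≈-4.882813; I≈-3.601563, D=e−e_prev≈-8.789063; u=3/2·(-4.882813)+3/2·(-3.601563)+0·(-8.789063)≈-12.726563; next y=1/2·2.882813+3/4·(-12.726563)≈-8.103516
n=5: y≈-8.103516, sp=-2, e=sp−y≈6.103516; I≈2.501953, D=e−e_prev≈10.986328; u=3/2·6.103516+3/2·2.501953+0·10.986328≈12.908203; next y=1/2·(-8.103516)+3/4·12.908203≈5.629395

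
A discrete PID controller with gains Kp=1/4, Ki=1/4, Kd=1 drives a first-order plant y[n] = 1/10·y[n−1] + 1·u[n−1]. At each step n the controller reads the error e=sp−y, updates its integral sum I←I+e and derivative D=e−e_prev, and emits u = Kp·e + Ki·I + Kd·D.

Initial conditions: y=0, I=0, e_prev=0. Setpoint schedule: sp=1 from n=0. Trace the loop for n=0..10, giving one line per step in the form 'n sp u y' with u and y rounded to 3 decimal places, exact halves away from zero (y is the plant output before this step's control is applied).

(exact arithmetic carried between steps; '≈' marks a value shown rounded to 6 d.p. or computed from one; I and e_prev carry over from the previous line; the table rounds u and y to 3 d.p., halves away from zero)
n=0: y=0, sp=1, e=sp−y=1; I=1, D=e−e_prev=1; u=1/4·1+1/4·1+1·1=1.5; next y=1/10·0+1·1.5=1.5
n=1: y=1.5, sp=1, e=sp−y=-0.5; I=0.5, D=e−e_prev=-1.5; u=1/4·(-0.5)+1/4·0.5+1·(-1.5)=-1.5; next y=1/10·1.5+1·(-1.5)=-1.35
n=2: y=-1.35, sp=1, e=sp−y=2.35; I=2.85, D=e−e_prev=2.85; u=1/4·2.35+1/4·2.85+1·2.85=4.15; next y=1/10·(-1.35)+1·4.15=4.015
n=3: y=4.015, sp=1, e=sp−y=-3.015; I=-0.165, D=e−e_prev=-5.365; u=1/4·(-3.015)+1/4·(-0.165)+1·(-5.365)=-6.16; next y=1/10·4.015+1·(-6.16)=-5.7585
n=4: y=-5.7585, sp=1, e=sp−y=6.7585; I=6.5935, D=e−e_prev=9.7735; u=1/4·6.7585+1/4·6.5935+1·9.7735=13.1115; next y=1/10·(-5.7585)+1·13.1115=12.53565
n=5: y=12.53565, sp=1, e=sp−y=-11.53565; I=-4.94215, D=e−e_prev=-18.29415; u=1/4·(-11.53565)+1/4·(-4.94215)+1·(-18.29415)=-22.4136; next y=1/10·12.53565+1·(-22.4136)=-21.160035
n=6: y=-21.160035, sp=1, e=sp−y=22.160035; I=17.217885, D=e−e_prev=33.695685; u=1/4·22.160035+1/4·17.217885+1·33.695685=43.540165; next y=1/10·(-21.160035)+1·43.540165≈41.424162
n=7: y≈41.424162, sp=1, e=sp−y≈-40.424162; I≈-23.206277, D=e−e_prev≈-62.584197; u=1/4·(-40.424162)+1/4·(-23.206277)+1·(-62.584197)≈-78.491806; next y=1/10·41.424162+1·(-78.491806)≈-74.349390
n=8: y≈-74.349390, sp=1, e=sp−y≈75.349390; I≈52.143113, D=e−e_prev≈115.773551; u=1/4·75.349390+1/4·52.143113+1·115.773551≈147.646677; next y=1/10·(-74.349390)+1·147.646677≈140.211738
n=9: y≈140.211738, sp=1, e=sp−y≈-139.211738; I≈-87.068625, D=e−e_prev≈-214.561128; u=1/4·(-139.211738)+1/4·(-87.068625)+1·(-214.561128)≈-271.131219; next y=1/10·140.211738+1·(-271.131219)≈-257.110045
n=10: y≈-257.110045, sp=1, e=sp−y≈258.110045; I≈171.041420, D=e−e_prev≈397.321783; u=1/4·258.110045+1/4·171.041420+1·397.321783≈504.609649; next y=1/10·(-257.110045)+1·504.609649≈478.898645

0 1 1.500 0.000
1 1 -1.500 1.500
2 1 4.150 -1.350
3 1 -6.160 4.015
4 1 13.112 -5.759
5 1 -22.414 12.536
6 1 43.540 -21.160
7 1 -78.492 41.424
8 1 147.647 -74.349
9 1 -271.131 140.212
10 1 504.610 -257.110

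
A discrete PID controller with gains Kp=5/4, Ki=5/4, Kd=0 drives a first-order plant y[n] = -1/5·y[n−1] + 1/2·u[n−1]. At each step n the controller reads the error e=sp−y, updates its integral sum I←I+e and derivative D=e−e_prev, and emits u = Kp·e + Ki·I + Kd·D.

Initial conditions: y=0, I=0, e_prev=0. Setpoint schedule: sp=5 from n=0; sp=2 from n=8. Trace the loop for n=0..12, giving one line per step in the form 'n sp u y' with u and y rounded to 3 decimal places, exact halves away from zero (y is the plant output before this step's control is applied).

(exact arithmetic carried between steps; '≈' marks a value shown rounded to 6 d.p. or computed from one; I and e_prev carry over from the previous line; the table rounds u and y to 3 d.p., halves away from zero)
n=0: y=0, sp=5, e=sp−y=5; I=5, D=e−e_prev=5; u=5/4·5+5/4·5+0·5=12.5; next y=-1/5·0+1/2·12.5=6.25
n=1: y=6.25, sp=5, e=sp−y=-1.25; I=3.75, D=e−e_prev=-6.25; u=5/4·(-1.25)+5/4·3.75+0·(-6.25)=3.125; next y=-1/5·6.25+1/2·3.125=0.3125
n=2: y=0.3125, sp=5, e=sp−y=4.6875; I=8.4375, D=e−e_prev=5.9375; u=5/4·4.6875+5/4·8.4375+0·5.9375=16.40625; next y=-1/5·0.3125+1/2·16.40625=8.140625
n=3: y=8.140625, sp=5, e=sp−y=-3.140625; I=5.296875, D=e−e_prev=-7.828125; u=5/4·(-3.140625)+5/4·5.296875+0·(-7.828125)≈2.695313; next y=-1/5·8.140625+1/2·2.695313≈-0.280469
n=4: y≈-0.280469, sp=5, e=sp−y≈5.280469; I≈10.577344, D=e−e_prev≈8.421094; u=5/4·5.280469+5/4·10.577344+0·8.421094≈19.822266; next y=-1/5·(-0.280469)+1/2·19.822266≈9.967227
n=5: y≈9.967227, sp=5, e=sp−y≈-4.967227; I≈5.610117, D=e−e_prev≈-10.247695; u=5/4·(-4.967227)+5/4·5.610117+0·(-10.247695)≈0.803613; next y=-1/5·9.967227+1/2·0.803613≈-1.591639
n=6: y≈-1.591639, sp=5, e=sp−y≈6.591639; I≈12.201756, D=e−e_prev≈11.558865; u=5/4·6.591639+5/4·12.201756+0·11.558865≈23.491743; next y=-1/5·(-1.591639)+1/2·23.491743≈12.064199
n=7: y≈12.064199, sp=5, e=sp−y≈-7.064199; I≈5.137557, D=e−e_prev≈-13.655838; u=5/4·(-7.064199)+5/4·5.137557+0·(-13.655838)≈-2.408303; next y=-1/5·12.064199+1/2·(-2.408303)≈-3.616992
n=8: y≈-3.616992, sp=2, e=sp−y≈5.616992; I≈10.754548, D=e−e_prev≈12.681191; u=5/4·5.616992+5/4·10.754548+0·12.681191≈20.464425; next y=-1/5·(-3.616992)+1/2·20.464425≈10.955611
n=9: y≈10.955611, sp=2, e=sp−y≈-8.955611; I≈1.798937, D=e−e_prev≈-14.572602; u=5/4·(-8.955611)+5/4·1.798937+0·(-14.572602)≈-8.945841; next y=-1/5·10.955611+1/2·(-8.945841)≈-6.664043
n=10: y≈-6.664043, sp=2, e=sp−y≈8.664043; I≈10.462980, D=e−e_prev≈17.619654; u=5/4·8.664043+5/4·10.462980+0·17.619654≈23.908779; next y=-1/5·(-6.664043)+1/2·23.908779≈13.287198
n=11: y≈13.287198, sp=2, e=sp−y≈-11.287198; I≈-0.824218, D=e−e_prev≈-19.951241; u=5/4·(-11.287198)+5/4·(-0.824218)+0·(-19.951241)≈-15.139270; next y=-1/5·13.287198+1/2·(-15.139270)≈-10.227074
n=12: y≈-10.227074, sp=2, e=sp−y≈12.227074; I≈11.402857, D=e−e_prev≈23.514273; u=5/4·12.227074+5/4·11.402857+0·23.514273≈29.537414; next y=-1/5·(-10.227074)+1/2·29.537414≈16.814122

0 5 12.500 0.000
1 5 3.125 6.250
2 5 16.406 0.313
3 5 2.695 8.141
4 5 19.822 -0.280
5 5 0.804 9.967
6 5 23.492 -1.592
7 5 -2.408 12.064
8 2 20.464 -3.617
9 2 -8.946 10.956
10 2 23.909 -6.664
11 2 -15.139 13.287
12 2 29.537 -10.227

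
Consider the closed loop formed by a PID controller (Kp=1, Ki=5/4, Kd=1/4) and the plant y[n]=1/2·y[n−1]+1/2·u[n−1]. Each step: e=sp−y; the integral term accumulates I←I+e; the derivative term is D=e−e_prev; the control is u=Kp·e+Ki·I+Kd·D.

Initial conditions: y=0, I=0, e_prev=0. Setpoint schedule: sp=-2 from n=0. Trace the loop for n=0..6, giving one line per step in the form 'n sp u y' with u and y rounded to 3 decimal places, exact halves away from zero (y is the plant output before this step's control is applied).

0 -2 -5.000 0.000
1 -2 -0.750 -2.500
2 -2 -2.938 -1.625
3 -2 -1.547 -2.281
4 -2 -2.277 -1.914
5 -2 -1.839 -2.096
6 -2 -2.086 -1.967

(exact arithmetic carried between steps; '≈' marks a value shown rounded to 6 d.p. or computed from one; I and e_prev carry over from the previous line; the table rounds u and y to 3 d.p., halves away from zero)
n=0: y=0, sp=-2, e=sp−y=-2; I=-2, D=e−e_prev=-2; u=1·(-2)+5/4·(-2)+1/4·(-2)=-5; next y=1/2·0+1/2·(-5)=-2.5
n=1: y=-2.5, sp=-2, e=sp−y=0.5; I=-1.5, D=e−e_prev=2.5; u=1·0.5+5/4·(-1.5)+1/4·2.5=-0.75; next y=1/2·(-2.5)+1/2·(-0.75)=-1.625
n=2: y=-1.625, sp=-2, e=sp−y=-0.375; I=-1.875, D=e−e_prev=-0.875; u=1·(-0.375)+5/4·(-1.875)+1/4·(-0.875)=-2.9375; next y=1/2·(-1.625)+1/2·(-2.9375)=-2.28125
n=3: y=-2.28125, sp=-2, e=sp−y=0.28125; I=-1.59375, D=e−e_prev=0.65625; u=1·0.28125+5/4·(-1.59375)+1/4·0.65625=-1.546875; next y=1/2·(-2.28125)+1/2·(-1.546875)≈-1.914063
n=4: y≈-1.914063, sp=-2, e=sp−y≈-0.085938; I≈-1.679688, D=e−e_prev≈-0.367188; u=1·(-0.085938)+5/4·(-1.679688)+1/4·(-0.367188)≈-2.277344; next y=1/2·(-1.914063)+1/2·(-2.277344)≈-2.095703
n=5: y≈-2.095703, sp=-2, e=sp−y≈0.095703; I≈-1.583984, D=e−e_prev≈0.181641; u=1·0.095703+5/4·(-1.583984)+1/4·0.181641≈-1.838867; next y=1/2·(-2.095703)+1/2·(-1.838867)≈-1.967285
n=6: y≈-1.967285, sp=-2, e=sp−y≈-0.032715; I≈-1.616699, D=e−e_prev≈-0.128418; u=1·(-0.032715)+5/4·(-1.616699)+1/4·(-0.128418)≈-2.085693; next y=1/2·(-1.967285)+1/2·(-2.085693)≈-2.026489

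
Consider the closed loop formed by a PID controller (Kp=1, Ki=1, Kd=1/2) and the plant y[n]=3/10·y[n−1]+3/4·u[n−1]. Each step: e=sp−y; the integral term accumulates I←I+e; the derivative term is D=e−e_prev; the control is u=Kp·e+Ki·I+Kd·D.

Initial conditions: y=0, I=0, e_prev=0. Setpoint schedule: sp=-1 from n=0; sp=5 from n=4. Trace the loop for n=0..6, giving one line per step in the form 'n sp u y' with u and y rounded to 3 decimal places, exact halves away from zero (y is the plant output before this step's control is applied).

0 -1 -2.500 0.000
1 -1 1.688 -1.875
2 -1 -4.820 0.703
3 -1 5.034 -3.404
4 5 4.988 2.754
5 5 2.780 4.567
6 5 6.899 3.456

(exact arithmetic carried between steps; '≈' marks a value shown rounded to 6 d.p. or computed from one; I and e_prev carry over from the previous line; the table rounds u and y to 3 d.p., halves away from zero)
n=0: y=0, sp=-1, e=sp−y=-1; I=-1, D=e−e_prev=-1; u=1·(-1)+1·(-1)+1/2·(-1)=-2.5; next y=3/10·0+3/4·(-2.5)=-1.875
n=1: y=-1.875, sp=-1, e=sp−y=0.875; I=-0.125, D=e−e_prev=1.875; u=1·0.875+1·(-0.125)+1/2·1.875=1.6875; next y=3/10·(-1.875)+3/4·1.6875=0.703125
n=2: y=0.703125, sp=-1, e=sp−y=-1.703125; I=-1.828125, D=e−e_prev=-2.578125; u=1·(-1.703125)+1·(-1.828125)+1/2·(-2.578125)≈-4.820313; next y=3/10·0.703125+3/4·(-4.820313)≈-3.404297
n=3: y≈-3.404297, sp=-1, e=sp−y≈2.404297; I≈0.576172, D=e−e_prev≈4.107422; u=1·2.404297+1·0.576172+1/2·4.107422≈5.034180; next y=3/10·(-3.404297)+3/4·5.034180≈2.754346
n=4: y≈2.754346, sp=5, e=sp−y≈2.245654; I≈2.821826, D=e−e_prev≈-0.158643; u=1·2.245654+1·2.821826+1/2·(-0.158643)≈4.988159; next y=3/10·2.754346+3/4·4.988159≈4.567423
n=5: y≈4.567423, sp=5, e=sp−y≈0.432577; I≈3.254403, D=e−e_prev≈-1.813077; u=1·0.432577+1·3.254403+1/2·(-1.813077)≈2.780441; next y=3/10·4.567423+3/4·2.780441≈3.455558
n=6: y≈3.455558, sp=5, e=sp−y≈1.544442; I≈4.798845, D=e−e_prev≈1.111865; u=1·1.544442+1·4.798845+1/2·1.111865≈6.899220; next y=3/10·3.455558+3/4·6.899220≈6.211082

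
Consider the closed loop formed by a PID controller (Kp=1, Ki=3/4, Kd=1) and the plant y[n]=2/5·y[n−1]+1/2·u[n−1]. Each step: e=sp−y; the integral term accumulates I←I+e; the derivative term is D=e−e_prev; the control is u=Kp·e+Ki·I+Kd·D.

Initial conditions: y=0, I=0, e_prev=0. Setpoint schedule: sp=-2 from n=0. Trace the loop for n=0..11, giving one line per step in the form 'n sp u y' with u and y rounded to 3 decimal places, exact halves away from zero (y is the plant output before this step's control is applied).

0 -2 -5.500 0.000
1 -2 2.563 -2.750
2 -2 -7.686 0.181
3 -2 4.477 -3.770
4 -2 -10.524 0.730
5 -2 7.604 -4.970
6 -2 -14.524 1.814
7 -2 12.363 -6.537
8 -2 -20.370 3.567
9 -2 19.453 -8.758
10 -2 -29.002 6.223
11 -2 29.958 -12.012

(exact arithmetic carried between steps; '≈' marks a value shown rounded to 6 d.p. or computed from one; I and e_prev carry over from the previous line; the table rounds u and y to 3 d.p., halves away from zero)
n=0: y=0, sp=-2, e=sp−y=-2; I=-2, D=e−e_prev=-2; u=1·(-2)+3/4·(-2)+1·(-2)=-5.5; next y=2/5·0+1/2·(-5.5)=-2.75
n=1: y=-2.75, sp=-2, e=sp−y=0.75; I=-1.25, D=e−e_prev=2.75; u=1·0.75+3/4·(-1.25)+1·2.75=2.5625; next y=2/5·(-2.75)+1/2·2.5625=0.18125
n=2: y=0.18125, sp=-2, e=sp−y=-2.18125; I=-3.43125, D=e−e_prev=-2.93125; u=1·(-2.18125)+3/4·(-3.43125)+1·(-2.93125)≈-7.685938; next y=2/5·0.18125+1/2·(-7.685938)≈-3.770469
n=3: y≈-3.770469, sp=-2, e=sp−y≈1.770469; I≈-1.660781, D=e−e_prev≈3.951719; u=1·1.770469+3/4·(-1.660781)+1·3.951719≈4.476602; next y=2/5·(-3.770469)+1/2·4.476602≈0.730113
n=4: y≈0.730113, sp=-2, e=sp−y≈-2.730113; I≈-4.390895, D=e−e_prev≈-4.500582; u=1·(-2.730113)+3/4·(-4.390895)+1·(-4.500582)≈-10.523866; next y=2/5·0.730113+1/2·(-10.523866)≈-4.969888
n=5: y≈-4.969888, sp=-2, e=sp−y≈2.969888; I≈-1.421007, D=e−e_prev≈5.700001; u=1·2.969888+3/4·(-1.421007)+1·5.700001≈7.604134; next y=2/5·(-4.969888)+1/2·7.604134≈1.814112
n=6: y≈1.814112, sp=-2, e=sp−y≈-3.814112; I≈-5.235119, D=e−e_prev≈-6.784000; u=1·(-3.814112)+3/4·(-5.235119)+1·(-6.784000)≈-14.524450; next y=2/5·1.814112+1/2·(-14.524450)≈-6.536580
n=7: y≈-6.536580, sp=-2, e=sp−y≈4.536580; I≈-0.698538, D=e−e_prev≈8.350692; u=1·4.536580+3/4·(-0.698538)+1·8.350692≈12.363369; next y=2/5·(-6.536580)+1/2·12.363369≈3.567052
n=8: y≈3.567052, sp=-2, e=sp−y≈-5.567052; I≈-6.265590, D=e−e_prev≈-10.103633; u=1·(-5.567052)+3/4·(-6.265590)+1·(-10.103633)≈-20.369878; next y=2/5·3.567052+1/2·(-20.369878)≈-8.758118
n=9: y≈-8.758118, sp=-2, e=sp−y≈6.758118; I≈0.492528, D=e−e_prev≈12.325170; u=1·6.758118+3/4·0.492528+1·12.325170≈19.452684; next y=2/5·(-8.758118)+1/2·19.452684≈6.223095
n=10: y≈6.223095, sp=-2, e=sp−y≈-8.223095; I≈-7.730567, D=e−e_prev≈-14.981213; u=1·(-8.223095)+3/4·(-7.730567)+1·(-14.981213)≈-29.002233; next y=2/5·6.223095+1/2·(-29.002233)≈-12.011879
n=11: y≈-12.011879, sp=-2, e=sp−y≈10.011879; I≈2.281311, D=e−e_prev≈18.234974; u=1·10.011879+3/4·2.281311+1·18.234974≈29.957836; next y=2/5·(-12.011879)+1/2·29.957836≈10.174166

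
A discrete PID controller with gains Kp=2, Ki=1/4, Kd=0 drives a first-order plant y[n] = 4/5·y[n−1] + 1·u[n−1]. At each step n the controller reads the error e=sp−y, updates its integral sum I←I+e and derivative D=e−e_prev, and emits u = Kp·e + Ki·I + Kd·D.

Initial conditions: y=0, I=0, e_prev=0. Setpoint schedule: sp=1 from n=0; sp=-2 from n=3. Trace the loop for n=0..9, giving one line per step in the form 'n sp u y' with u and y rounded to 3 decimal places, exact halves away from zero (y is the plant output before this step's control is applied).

(exact arithmetic carried between steps; '≈' marks a value shown rounded to 6 d.p. or computed from one; I and e_prev carry over from the previous line; the table rounds u and y to 3 d.p., halves away from zero)
n=0: y=0, sp=1, e=sp−y=1; I=1, D=e−e_prev=1; u=2·1+1/4·1+0·1=2.25; next y=4/5·0+1·2.25=2.25
n=1: y=2.25, sp=1, e=sp−y=-1.25; I=-0.25, D=e−e_prev=-2.25; u=2·(-1.25)+1/4·(-0.25)+0·(-2.25)=-2.5625; next y=4/5·2.25+1·(-2.5625)=-0.7625
n=2: y=-0.7625, sp=1, e=sp−y=1.7625; I=1.5125, D=e−e_prev=3.0125; u=2·1.7625+1/4·1.5125+0·3.0125=3.903125; next y=4/5·(-0.7625)+1·3.903125=3.293125
n=3: y=3.293125, sp=-2, e=sp−y=-5.293125; I=-3.780625, D=e−e_prev=-7.055625; u=2·(-5.293125)+1/4·(-3.780625)+0·(-7.055625)≈-11.531406; next y=4/5·3.293125+1·(-11.531406)≈-8.896906
n=4: y≈-8.896906, sp=-2, e=sp−y≈6.896906; I≈3.116281, D=e−e_prev≈12.190031; u=2·6.896906+1/4·3.116281+0·12.190031≈14.572883; next y=4/5·(-8.896906)+1·14.572883≈7.455358
n=5: y≈7.455358, sp=-2, e=sp−y≈-9.455358; I≈-6.339077, D=e−e_prev≈-16.352264; u=2·(-9.455358)+1/4·(-6.339077)+0·(-16.352264)≈-20.495485; next y=4/5·7.455358+1·(-20.495485)≈-14.531199
n=6: y≈-14.531199, sp=-2, e=sp−y≈12.531199; I≈6.192122, D=e−e_prev≈21.986556; u=2·12.531199+1/4·6.192122+0·21.986556≈26.610428; next y=4/5·(-14.531199)+1·26.610428≈14.985469
n=7: y≈14.985469, sp=-2, e=sp−y≈-16.985469; I≈-10.793347, D=e−e_prev≈-29.516667; u=2·(-16.985469)+1/4·(-10.793347)+0·(-29.516667)≈-36.669274; next y=4/5·14.985469+1·(-36.669274)≈-24.680899
n=8: y≈-24.680899, sp=-2, e=sp−y≈22.680899; I≈11.887552, D=e−e_prev≈39.666368; u=2·22.680899+1/4·11.887552+0·39.666368≈48.333686; next y=4/5·(-24.680899)+1·48.333686≈28.588967
n=9: y≈28.588967, sp=-2, e=sp−y≈-30.588967; I≈-18.701415, D=e−e_prev≈-53.269866; u=2·(-30.588967)+1/4·(-18.701415)+0·(-53.269866)≈-65.853288; next y=4/5·28.588967+1·(-65.853288)≈-42.982114

0 1 2.250 0.000
1 1 -2.563 2.250
2 1 3.903 -0.763
3 -2 -11.531 3.293
4 -2 14.573 -8.897
5 -2 -20.495 7.455
6 -2 26.610 -14.531
7 -2 -36.669 14.985
8 -2 48.334 -24.681
9 -2 -65.853 28.589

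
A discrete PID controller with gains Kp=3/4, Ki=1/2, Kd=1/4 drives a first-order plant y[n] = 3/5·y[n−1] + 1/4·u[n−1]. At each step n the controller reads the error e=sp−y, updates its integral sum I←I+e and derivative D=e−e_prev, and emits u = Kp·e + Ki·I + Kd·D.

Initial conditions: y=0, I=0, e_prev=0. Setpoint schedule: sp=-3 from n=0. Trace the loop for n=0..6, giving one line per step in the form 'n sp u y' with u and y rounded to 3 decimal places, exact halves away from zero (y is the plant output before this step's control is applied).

(exact arithmetic carried between steps; '≈' marks a value shown rounded to 6 d.p. or computed from one; I and e_prev carry over from the previous line; the table rounds u and y to 3 d.p., halves away from zero)
n=0: y=0, sp=-3, e=sp−y=-3; I=-3, D=e−e_prev=-3; u=3/4·(-3)+1/2·(-3)+1/4·(-3)=-4.5; next y=3/5·0+1/4·(-4.5)=-1.125
n=1: y=-1.125, sp=-3, e=sp−y=-1.875; I=-4.875, D=e−e_prev=1.125; u=3/4·(-1.875)+1/2·(-4.875)+1/4·1.125=-3.5625; next y=3/5·(-1.125)+1/4·(-3.5625)=-1.565625
n=2: y=-1.565625, sp=-3, e=sp−y=-1.434375; I=-6.309375, D=e−e_prev=0.440625; u=3/4·(-1.434375)+1/2·(-6.309375)+1/4·0.440625≈-4.120313; next y=3/5·(-1.565625)+1/4·(-4.120313)≈-1.969453
n=3: y≈-1.969453, sp=-3, e=sp−y≈-1.030547; I≈-7.339922, D=e−e_prev≈0.403828; u=3/4·(-1.030547)+1/2·(-7.339922)+1/4·0.403828≈-4.341914; next y=3/5·(-1.969453)+1/4·(-4.341914)≈-2.267150
n=4: y≈-2.267150, sp=-3, e=sp−y≈-0.732850; I≈-8.072771, D=e−e_prev≈0.297697; u=3/4·(-0.732850)+1/2·(-8.072771)+1/4·0.297697≈-4.511599; next y=3/5·(-2.267150)+1/4·(-4.511599)≈-2.488190
n=5: y≈-2.488190, sp=-3, e=sp−y≈-0.511810; I≈-8.584582, D=e−e_prev≈0.221040; u=3/4·(-0.511810)+1/2·(-8.584582)+1/4·0.221040≈-4.620889; next y=3/5·(-2.488190)+1/4·(-4.620889)≈-2.648136
n=6: y≈-2.648136, sp=-3, e=sp−y≈-0.351864; I≈-8.936446, D=e−e_prev≈0.159946; u=3/4·(-0.351864)+1/2·(-8.936446)+1/4·0.159946≈-4.692134; next y=3/5·(-2.648136)+1/4·(-4.692134)≈-2.761915

0 -3 -4.500 0.000
1 -3 -3.563 -1.125
2 -3 -4.120 -1.566
3 -3 -4.342 -1.969
4 -3 -4.512 -2.267
5 -3 -4.621 -2.488
6 -3 -4.692 -2.648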